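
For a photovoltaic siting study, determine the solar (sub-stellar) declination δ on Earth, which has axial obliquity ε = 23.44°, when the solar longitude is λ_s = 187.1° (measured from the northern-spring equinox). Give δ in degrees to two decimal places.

δ = -2.82°

sin δ = sin ε · sin λ_s = sin 23.44° × sin 187.1° = -0.049167.
δ = arcsin(-0.049167) = -2.82°.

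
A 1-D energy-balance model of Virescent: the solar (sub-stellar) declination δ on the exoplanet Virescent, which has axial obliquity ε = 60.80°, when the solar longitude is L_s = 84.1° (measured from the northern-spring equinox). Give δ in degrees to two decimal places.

sin δ = sin ε · sin L_s = sin 60.80° × sin 84.1° = 0.868298.
δ = arcsin(0.868298) = +60.26°.

δ = +60.26°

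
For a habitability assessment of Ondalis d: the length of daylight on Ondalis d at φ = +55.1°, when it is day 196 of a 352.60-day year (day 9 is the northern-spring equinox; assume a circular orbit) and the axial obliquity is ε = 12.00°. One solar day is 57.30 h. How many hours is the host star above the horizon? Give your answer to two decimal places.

Solar longitude: λ_s = 360° × (196 − 9)/352.60 = 190.925°.
sin δ = sin 12.00° × sin 190.925° = -0.03940, so δ = -2.258°.
cos H₀ = −tan φ · tan δ = −tan(+55.1°) × tan(-2.258°) = 0.0565, so H₀ = 1.5142 rad = 86.76°.
Daylight = 2H₀/(2π) × 57.30 h = (1.5142/π) × 57.30 = 27.62 h.

27.62 h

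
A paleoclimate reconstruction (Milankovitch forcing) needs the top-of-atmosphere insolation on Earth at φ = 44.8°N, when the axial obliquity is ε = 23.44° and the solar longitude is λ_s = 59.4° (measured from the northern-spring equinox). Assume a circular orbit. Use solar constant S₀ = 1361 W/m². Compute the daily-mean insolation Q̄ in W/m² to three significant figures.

Solar declination: sin δ = sin ε · sin λ_s = sin 23.44° × sin 59.4° = 0.34239, so δ = +20.023°.
cos H₀ = −tan(+44.8°) tan(+20.023°) = -0.3619, H₀ = 1.9411 rad.
Bracket: H₀ sin φ sin δ + cos φ cos δ sin H₀ = 1.9411×0.70463×0.34239 + 0.70957×0.93956×0.93222 = 0.468306 + 0.621496 = 1.089802.
Q̄ = (S₀/π) × [bracket] = (1361/π) × 1.089802 = 472.1 W/m².

Q̄ ≈ 472 W/m²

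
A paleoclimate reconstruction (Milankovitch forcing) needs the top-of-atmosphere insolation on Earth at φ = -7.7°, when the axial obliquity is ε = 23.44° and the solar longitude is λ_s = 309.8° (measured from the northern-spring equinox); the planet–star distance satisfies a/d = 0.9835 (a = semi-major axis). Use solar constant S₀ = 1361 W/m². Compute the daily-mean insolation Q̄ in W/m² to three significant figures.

Solar declination: sin δ = sin ε · sin λ_s = sin 23.44° × sin 309.8° = -0.30561, so δ = -17.795°.
cos H₀ = −tan(-7.7°) tan(-17.795°) = -0.0434, H₀ = 1.6142 rad.
Bracket: H₀ sin φ sin δ + cos φ cos δ sin H₀ = 1.6142×-0.13399×-0.30561 + 0.99098×0.95216×0.99906 = 0.066099 + 0.942685 = 1.008784.
Inverse-square distance factor (a/d)² = 0.9835² = 0.967272.
Q̄ = (S₀/π) × 0.967272 × [bracket] = (1361/π) × 0.967272 × 1.008784 = 422.7 W/m².

Q̄ ≈ 423 W/m²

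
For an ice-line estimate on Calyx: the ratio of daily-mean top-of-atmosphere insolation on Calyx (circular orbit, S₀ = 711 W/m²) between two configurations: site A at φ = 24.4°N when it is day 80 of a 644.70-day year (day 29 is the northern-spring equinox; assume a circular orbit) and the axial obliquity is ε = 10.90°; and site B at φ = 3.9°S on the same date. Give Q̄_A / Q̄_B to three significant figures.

Q̄_A / Q̄_B ≈ 0.982

— Configuration A (φ=+24.4°):
Solar longitude: λ_s = 360° × (80 − 29)/644.70 = 28.478°.
sin δ = sin 10.90° × sin 28.478° = 0.09017, so δ = +5.173°.
cos H₀ = −tan(+24.4°) tan(+5.173°) = -0.0411, H₀ = 1.6119 rad.
Bracket: H₀ sin φ sin δ + cos φ cos δ sin H₀ = 1.6119×0.41310×0.09017 + 0.91068×0.99593×0.99916 = 0.060042 + 0.906212 = 0.966254.
Q̄ = (S₀/π) × [bracket] = (711/π) × 0.966254 = 218.68 W/m².
— Configuration B (φ=-3.9°):
cos H₀ = −tan(-3.9°) tan(+5.173°) = 0.0062, H₀ = 1.5646 rad.
Bracket: H₀ sin φ sin δ + cos φ cos δ sin H₀ = 1.5646×-0.06802×0.09017 + 0.99768×0.99593×0.99998 = -0.009596 + 0.993600 = 0.984004.
Q̄ = (S₀/π) × [bracket] = (711/π) × 0.984004 = 222.70 W/m².
Ratio Q̄_A / Q̄_B = 218.68 / 222.70 = 0.9819.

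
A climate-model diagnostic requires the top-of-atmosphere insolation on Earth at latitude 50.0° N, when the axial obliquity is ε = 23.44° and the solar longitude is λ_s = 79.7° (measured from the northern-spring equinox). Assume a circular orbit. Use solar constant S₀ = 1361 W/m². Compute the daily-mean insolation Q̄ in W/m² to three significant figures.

Q̄ ≈ 494 W/m²

Solar declination: sin δ = sin ε · sin λ_s = sin 23.44° × sin 79.7° = 0.39138, so δ = +23.040°.
cos H₀ = −tan(+50.0°) tan(+23.040°) = -0.5069, H₀ = 2.1023 rad.
Bracket: H₀ sin φ sin δ + cos φ cos δ sin H₀ = 2.1023×0.76604×0.39138 + 0.64279×0.92023×0.86203 = 0.630296 + 0.509903 = 1.140199.
Q̄ = (S₀/π) × [bracket] = (1361/π) × 1.140199 = 494.0 W/m².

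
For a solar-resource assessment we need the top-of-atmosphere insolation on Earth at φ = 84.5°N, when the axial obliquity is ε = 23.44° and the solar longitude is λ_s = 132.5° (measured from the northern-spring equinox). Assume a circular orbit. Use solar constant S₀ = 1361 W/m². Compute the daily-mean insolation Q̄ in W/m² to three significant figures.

Solar declination: sin δ = sin ε · sin λ_s = sin 23.44° × sin 132.5° = 0.29328, so δ = +17.054°.
cos H₀ = −tan(+84.5°) tan(+17.054°) = -3.1859 ≤ −1 ⇒ polar day, H₀ = π.
Bracket: H₀ sin φ sin δ + cos φ cos δ sin H₀ = 3.1416×0.99540×0.29328 + 0.09585×0.95603×0.00000 = 0.917130 + 0.000000 = 0.917130.
Q̄ = (S₀/π) × [bracket] = (1361/π) × 0.917130 = 397.3 W/m².

Q̄ ≈ 397 W/m²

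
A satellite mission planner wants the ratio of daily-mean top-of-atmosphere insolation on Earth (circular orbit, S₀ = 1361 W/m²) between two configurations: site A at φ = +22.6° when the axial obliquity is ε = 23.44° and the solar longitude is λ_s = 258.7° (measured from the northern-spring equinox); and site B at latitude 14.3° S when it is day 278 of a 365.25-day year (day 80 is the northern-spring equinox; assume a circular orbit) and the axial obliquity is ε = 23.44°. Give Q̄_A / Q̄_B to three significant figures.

Q̄_A / Q̄_B ≈ 0.625

— Configuration A (φ=+22.6°):
Solar declination: sin δ = sin ε · sin λ_s = sin 23.44° × sin 258.7° = -0.39008, so δ = -22.959°.
cos H₀ = −tan(+22.6°) tan(-22.959°) = 0.1763, H₀ = 1.3935 rad.
Bracket: H₀ sin φ sin δ + cos φ cos δ sin H₀ = 1.3935×0.38430×-0.39008 + 0.92321×0.92078×0.98433 = -0.208896 + 0.836753 = 0.627857.
Q̄ = (S₀/π) × [bracket] = (1361/π) × 0.627857 = 272.00 W/m².
— Configuration B (φ=-14.3°):
Solar longitude: λ_s = 360° × (278 − 80)/365.25 = 195.154°.
sin δ = sin 23.44° × sin 195.154° = -0.10399, so δ = -5.969°.
cos H₀ = −tan(-14.3°) tan(-5.969°) = -0.0267, H₀ = 1.5975 rad.
Bracket: H₀ sin φ sin δ + cos φ cos δ sin H₀ = 1.5975×-0.24700×-0.10399 + 0.96902×0.99458×0.99964 = 0.041033 + 0.963421 = 1.004454.
Q̄ = (S₀/π) × [bracket] = (1361/π) × 1.004454 = 435.15 W/m².
Ratio Q̄_A / Q̄_B = 272.00 / 435.15 = 0.6251.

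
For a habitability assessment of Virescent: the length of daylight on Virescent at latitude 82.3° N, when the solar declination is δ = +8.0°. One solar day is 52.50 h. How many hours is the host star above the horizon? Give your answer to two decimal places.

52.50 h

Sunrise equation: cos H₀ = −tan φ · tan δ = -1.0395 ≤ −1, so the host star never sets (polar day) and H₀ = π.
Daylight = 2H₀/(2π) × 52.50 h = (3.1416/π) × 52.50 = 52.50 h.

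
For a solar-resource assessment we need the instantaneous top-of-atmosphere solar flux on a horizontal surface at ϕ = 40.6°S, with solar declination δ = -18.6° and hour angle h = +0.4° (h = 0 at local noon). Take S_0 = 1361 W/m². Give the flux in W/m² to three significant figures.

cos θ_z = sin ϕ sin δ + cos ϕ cos δ cos h = 0.207570 + 0.719596 = 0.927166.
Flux = S_0 · cos θ_z = 1361 × 0.927166 = 1262 W/m².

1.26e+03 W/m²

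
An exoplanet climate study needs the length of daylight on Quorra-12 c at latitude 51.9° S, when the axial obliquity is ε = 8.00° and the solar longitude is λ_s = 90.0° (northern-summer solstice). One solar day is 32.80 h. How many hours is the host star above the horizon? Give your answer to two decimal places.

Solar declination: sin δ = sin ε · sin λ_s = sin 8.00° × sin 90.0° = 0.13917, so δ = +8.000°.
cos H₀ = −tan φ · tan δ = −tan(-51.9°) × tan(+8.000°) = 0.1792, so H₀ = 1.3906 rad = 79.67°.
Daylight = 2H₀/(2π) × 32.80 h = (1.3906/π) × 32.80 = 14.52 h.

14.52 h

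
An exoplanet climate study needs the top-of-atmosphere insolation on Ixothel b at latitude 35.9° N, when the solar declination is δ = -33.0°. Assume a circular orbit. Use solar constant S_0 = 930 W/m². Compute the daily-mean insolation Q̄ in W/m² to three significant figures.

cos h₀ = −tan(+35.9°) tan(-33.000°) = 0.4701, h₀ = 1.0814 rad.
Bracket: h₀ sin ϕ sin δ + cos ϕ cos δ sin h₀ = 1.0814×0.58637×-0.54464 + 0.81004×0.83867×0.88262 = -0.345357 + 0.599613 = 0.254256.
Q̄ = (S_0/π) × [bracket] = (930/π) × 0.254256 = 75.27 W/m².

Q̄ ≈ 75.3 W/m²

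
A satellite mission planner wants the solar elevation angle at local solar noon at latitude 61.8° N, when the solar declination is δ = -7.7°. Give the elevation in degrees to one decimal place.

At local noon the hour angle is zero, so the zenith angle equals |φ − δ| = |+61.8° − (-7.700°)| = 69.500°.
Elevation = 90° − 69.500° = 20.5°.

20.5°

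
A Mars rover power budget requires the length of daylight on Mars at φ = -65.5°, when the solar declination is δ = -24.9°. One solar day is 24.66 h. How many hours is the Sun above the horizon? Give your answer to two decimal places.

Sunrise equation: cos H₀ = −tan φ · tan δ = -1.0186 ≤ −1, so the Sun never sets (polar day) and H₀ = π.
Daylight = 2H₀/(2π) × 24.66 h = (3.1416/π) × 24.66 = 24.66 h.

24.66 h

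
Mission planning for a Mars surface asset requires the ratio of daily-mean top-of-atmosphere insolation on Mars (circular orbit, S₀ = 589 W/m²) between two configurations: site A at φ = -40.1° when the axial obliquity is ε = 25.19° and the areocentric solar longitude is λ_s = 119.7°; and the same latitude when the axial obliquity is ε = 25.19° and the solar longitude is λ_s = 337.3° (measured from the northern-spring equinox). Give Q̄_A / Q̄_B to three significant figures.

Q̄_A / Q̄_B ≈ 0.406

— Configuration A (φ=-40.1°):
sin δ = sin 25.19° × sin 119.7° = 0.36971, so δ = +21.698°.
cos H₀ = −tan(-40.1°) tan(+21.698°) = 0.3351, H₀ = 1.2291 rad.
Bracket: H₀ sin φ sin δ + cos φ cos δ sin H₀ = 1.2291×-0.64412×0.36971 + 0.76492×0.92915×0.94220 = -0.292695 + 0.669645 = 0.376950.
Q̄ = (S₀/π) × [bracket] = (589/π) × 0.376950 = 70.672 W/m².
— Configuration B (φ=-40.1°):
Solar declination: sin δ = sin ε · sin λ_s = sin 25.19° × sin 337.3° = -0.16425, so δ = -9.454°.
cos H₀ = −tan(-40.1°) tan(-9.454°) = -0.1402, H₀ = 1.7115 rad.
Bracket: H₀ sin φ sin δ + cos φ cos δ sin H₀ = 1.7115×-0.64412×-0.16425 + 0.76492×0.98642×0.99012 = 0.181071 + 0.747078 = 0.928149.
Q̄ = (S₀/π) × [bracket] = (589/π) × 0.928149 = 174.01 W/m².
Ratio Q̄_A / Q̄_B = 70.672 / 174.01 = 0.4061.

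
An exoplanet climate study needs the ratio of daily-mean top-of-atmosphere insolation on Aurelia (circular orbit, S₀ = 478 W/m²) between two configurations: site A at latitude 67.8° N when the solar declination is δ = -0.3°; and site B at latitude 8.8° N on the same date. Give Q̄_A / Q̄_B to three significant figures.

Q̄_A / Q̄_B ≈ 0.375

— Configuration A (φ=+67.8°):
cos H₀ = −tan(+67.8°) tan(-0.300°) = 0.0128, H₀ = 1.5580 rad.
Bracket: H₀ sin φ sin δ + cos φ cos δ sin H₀ = 1.5580×0.92587×-0.00524 + 0.37784×0.99999×0.99992 = -0.007559 + 0.377806 = 0.370247.
Q̄ = (S₀/π) × [bracket] = (478/π) × 0.370247 = 56.334 W/m².
— Configuration B (φ=+8.8°):
cos H₀ = −tan(+8.8°) tan(-0.300°) = 0.0008, H₀ = 1.5700 rad.
Bracket: H₀ sin φ sin δ + cos φ cos δ sin H₀ = 1.5700×0.15299×-0.00524 + 0.98823×0.99999×1.00000 = -0.001259 + 0.988220 = 0.986961.
Q̄ = (S₀/π) × [bracket] = (478/π) × 0.986961 = 150.17 W/m².
Ratio Q̄_A / Q̄_B = 56.334 / 150.17 = 0.3751.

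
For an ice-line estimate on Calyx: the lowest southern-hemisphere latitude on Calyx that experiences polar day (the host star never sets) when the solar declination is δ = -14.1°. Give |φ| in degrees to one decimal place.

Polar day requires cos H₀ = −tan φ tan δ ≤ −1, i.e. tan φ tan δ ≥ 1.
The boundary is |tan φ| · |tan δ| = 1, so |φ| = 90° − |δ| = 90° − 14.1° = 75.9° in the southern hemisphere.

|φ| = 75.9°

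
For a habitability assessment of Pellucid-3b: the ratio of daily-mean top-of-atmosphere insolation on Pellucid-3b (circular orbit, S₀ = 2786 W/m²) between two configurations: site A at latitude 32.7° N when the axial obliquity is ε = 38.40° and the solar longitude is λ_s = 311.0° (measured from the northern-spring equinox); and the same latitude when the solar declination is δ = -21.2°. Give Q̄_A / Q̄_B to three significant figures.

Q̄_A / Q̄_B ≈ 0.775

— Configuration A (φ=+32.7°):
Solar declination: sin δ = sin ε · sin λ_s = sin 38.40° × sin 311.0° = -0.46879, so δ = -27.956°.
cos H₀ = −tan(+32.7°) tan(-27.956°) = 0.3407, H₀ = 1.2231 rad.
Bracket: H₀ sin φ sin δ + cos φ cos δ sin H₀ = 1.2231×0.54024×-0.46879 + 0.84151×0.88331×0.94017 = -0.309761 + 0.698842 = 0.389081.
Q̄ = (S₀/π) × [bracket] = (2786/π) × 0.389081 = 345.04 W/m².
— Configuration B (φ=+32.7°):
cos H₀ = −tan(+32.7°) tan(-21.200°) = 0.2490, H₀ = 1.3191 rad.
Bracket: H₀ sin φ sin δ + cos φ cos δ sin H₀ = 1.3191×0.54024×-0.36162 + 0.84151×0.93232×0.96850 = -0.257701 + 0.759843 = 0.502142.
Q̄ = (S₀/π) × [bracket] = (2786/π) × 0.502142 = 445.31 W/m².
Ratio Q̄_A / Q̄_B = 345.04 / 445.31 = 0.7748.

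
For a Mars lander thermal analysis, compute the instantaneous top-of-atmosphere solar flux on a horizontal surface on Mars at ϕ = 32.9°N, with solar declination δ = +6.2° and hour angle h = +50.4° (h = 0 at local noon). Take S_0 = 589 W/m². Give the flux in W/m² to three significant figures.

348 W/m²

cos θ_z = sin ϕ sin δ + cos ϕ cos δ cos h = 0.058662 + 0.532063 = 0.590725.
Flux = S_0 · cos θ_z = 589 × 0.590725 = 347.9 W/m².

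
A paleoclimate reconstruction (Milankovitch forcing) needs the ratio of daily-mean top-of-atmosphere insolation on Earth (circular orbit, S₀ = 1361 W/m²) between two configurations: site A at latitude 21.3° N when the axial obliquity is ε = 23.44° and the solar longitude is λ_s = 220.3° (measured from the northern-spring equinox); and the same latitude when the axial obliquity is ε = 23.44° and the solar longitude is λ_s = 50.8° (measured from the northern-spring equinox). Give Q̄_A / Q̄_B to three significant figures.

— Configuration A (φ=+21.3°):
Solar declination: sin δ = sin ε · sin λ_s = sin 23.44° × sin 220.3° = -0.25729, so δ = -14.909°.
cos H₀ = −tan(+21.3°) tan(-14.909°) = 0.1038, H₀ = 1.4668 rad.
Bracket: H₀ sin φ sin δ + cos φ cos δ sin H₀ = 1.4668×0.36325×-0.25729 + 0.93169×0.96634×0.99460 = -0.137088 + 0.895468 = 0.758380.
Q̄ = (S₀/π) × [bracket] = (1361/π) × 0.758380 = 328.55 W/m².
— Configuration B (φ=+21.3°):
Solar declination: sin δ = sin ε · sin λ_s = sin 23.44° × sin 50.8° = 0.30826, so δ = +17.955°.
cos H₀ = −tan(+21.3°) tan(+17.955°) = -0.1263, H₀ = 1.6975 rad.
Bracket: H₀ sin φ sin δ + cos φ cos δ sin H₀ = 1.6975×0.36325×0.30826 + 0.93169×0.95130×0.99199 = 0.190078 + 0.879217 = 1.069295.
Q̄ = (S₀/π) × [bracket] = (1361/π) × 1.069295 = 463.24 W/m².
Ratio Q̄_A / Q̄_B = 328.55 / 463.24 = 0.7092.

Q̄_A / Q̄_B ≈ 0.709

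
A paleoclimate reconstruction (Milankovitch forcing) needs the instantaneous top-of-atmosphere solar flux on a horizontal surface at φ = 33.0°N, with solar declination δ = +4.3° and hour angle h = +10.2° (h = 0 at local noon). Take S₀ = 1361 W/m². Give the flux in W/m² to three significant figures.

1.18e+03 W/m²

cos θ_z = sin φ sin δ + cos φ cos δ cos h = 0.040836 + 0.823092 = 0.863928.
Flux = S₀ · cos θ_z = 1361 × 0.863928 = 1176 W/m².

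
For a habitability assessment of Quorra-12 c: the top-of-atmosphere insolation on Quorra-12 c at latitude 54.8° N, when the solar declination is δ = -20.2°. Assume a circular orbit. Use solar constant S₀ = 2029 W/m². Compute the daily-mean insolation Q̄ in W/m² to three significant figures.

cos H₀ = −tan(+54.8°) tan(-20.200°) = 0.5216, H₀ = 1.0221 rad.
Bracket: H₀ sin φ sin δ + cos φ cos δ sin H₀ = 1.0221×0.81714×-0.34530 + 0.57643×0.93849×0.85321 = -0.288394 + 0.461564 = 0.173170.
Q̄ = (S₀/π) × [bracket] = (2029/π) × 0.173170 = 111.8 W/m².

Q̄ ≈ 112 W/m²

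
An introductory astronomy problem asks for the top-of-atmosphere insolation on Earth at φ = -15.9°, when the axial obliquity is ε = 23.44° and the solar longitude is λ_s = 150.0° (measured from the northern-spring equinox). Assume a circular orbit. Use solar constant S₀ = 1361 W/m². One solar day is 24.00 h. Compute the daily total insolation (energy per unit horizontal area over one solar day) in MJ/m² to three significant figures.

Solar declination: sin δ = sin ε · sin λ_s = sin 23.44° × sin 150.0° = 0.19889, so δ = +11.472°.
cos H₀ = −tan(-15.9°) tan(+11.472°) = 0.0578, H₀ = 1.5130 rad.
Bracket: H₀ sin φ sin δ + cos φ cos δ sin H₀ = 1.5130×-0.27396×0.19889 + 0.96174×0.98002×0.99833 = -0.082440 + 0.940950 = 0.858510.
Q̄ = (S₀/π) × [bracket] = (1361/π) × 0.858510 = 371.92 W/m².
Daily total = Q̄ × 24.00 h × 3600 s/h = 371.92 × 24.00 × 3600 / 10⁶ = 32.13 MJ/m².

32.1 MJ/m²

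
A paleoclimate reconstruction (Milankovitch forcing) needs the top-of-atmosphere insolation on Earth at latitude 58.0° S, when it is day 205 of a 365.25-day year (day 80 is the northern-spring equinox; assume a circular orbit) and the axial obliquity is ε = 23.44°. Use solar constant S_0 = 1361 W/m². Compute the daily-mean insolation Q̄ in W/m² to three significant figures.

Q̄ ≈ 60.0 W/m²

Solar longitude: L_s = 360° × (205 − 80)/365.25 = 123.203°.
sin δ = sin 23.44° × sin 123.203° = 0.33284, so δ = +19.441°.
cos h₀ = −tan(-58.0°) tan(+19.441°) = 0.5649, h₀ = 0.9705 rad.
Bracket: h₀ sin ϕ sin δ + cos ϕ cos δ sin h₀ = 0.9705×-0.84805×0.33284 + 0.52992×0.94298×0.82518 = -0.273938 + 0.412346 = 0.138408.
Q̄ = (S_0/π) × [bracket] = (1361/π) × 0.138408 = 59.96 W/m².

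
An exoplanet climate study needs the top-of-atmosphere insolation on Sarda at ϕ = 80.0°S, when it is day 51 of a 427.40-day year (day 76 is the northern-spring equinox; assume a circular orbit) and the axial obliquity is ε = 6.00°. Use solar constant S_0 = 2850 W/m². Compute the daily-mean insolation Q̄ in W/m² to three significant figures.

Q̄ ≈ 214 W/m²

Solar longitude: L_s = 360° × (51 − 76)/427.40 = -21.058°, i.e. -21.058° + 360° = 338.942°.
sin δ = sin 6.00° × sin 338.942° = -0.03756, so δ = -2.152°.
cos h₀ = −tan(-80.0°) tan(-2.152°) = -0.2132, h₀ = 1.7856 rad.
Bracket: h₀ sin ϕ sin δ + cos ϕ cos δ sin h₀ = 1.7856×-0.98481×-0.03756 + 0.17365×0.99929×0.97702 = 0.066048 + 0.169539 = 0.235587.
Q̄ = (S_0/π) × [bracket] = (2850/π) × 0.235587 = 213.7 W/m².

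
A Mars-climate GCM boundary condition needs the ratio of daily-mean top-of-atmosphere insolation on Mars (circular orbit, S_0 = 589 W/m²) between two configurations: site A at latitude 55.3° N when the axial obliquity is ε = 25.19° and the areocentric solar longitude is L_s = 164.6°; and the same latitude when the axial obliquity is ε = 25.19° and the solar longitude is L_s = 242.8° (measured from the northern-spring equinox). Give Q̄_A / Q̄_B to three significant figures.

— Configuration A (ϕ=+55.3°):
sin δ = sin 25.19° × sin 164.6° = 0.11303, so δ = +6.490°.
cos h₀ = −tan(+55.3°) tan(+6.490°) = -0.1643, h₀ = 1.7358 rad.
Bracket: h₀ sin ϕ sin δ + cos ϕ cos δ sin h₀ = 1.7358×0.82214×0.11303 + 0.56928×0.99359×0.98641 = 0.161302 + 0.557944 = 0.719246.
Q̄ = (S_0/π) × [bracket] = (589/π) × 0.719246 = 134.85 W/m².
— Configuration B (ϕ=+55.3°):
Solar declination: sin δ = sin ε · sin L_s = sin 25.19° × sin 242.8° = -0.37855, so δ = -22.244°.
cos h₀ = −tan(+55.3°) tan(-22.244°) = 0.5907, h₀ = 0.9389 rad.
Bracket: h₀ sin ϕ sin δ + cos ϕ cos δ sin h₀ = 0.9389×0.82214×-0.37855 + 0.56928×0.92558×0.80692 = -0.292205 + 0.425178 = 0.132973.
Q̄ = (S_0/π) × [bracket] = (589/π) × 0.132973 = 24.930 W/m².
Ratio Q̄_A / Q̄_B = 134.85 / 24.930 = 5.409.

Q̄_A / Q̄_B ≈ 5.41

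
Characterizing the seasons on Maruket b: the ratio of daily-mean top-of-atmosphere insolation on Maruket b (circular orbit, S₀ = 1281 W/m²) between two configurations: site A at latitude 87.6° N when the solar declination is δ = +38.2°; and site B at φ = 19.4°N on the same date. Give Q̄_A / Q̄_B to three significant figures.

— Configuration A (φ=+87.6°):
cos H₀ = −tan(+87.6°) tan(+38.200°) = -18.7754 ≤ −1 ⇒ polar day, H₀ = π.
Bracket: H₀ sin φ sin δ + cos φ cos δ sin H₀ = 3.1416×0.99912×0.61841 + 0.04188×0.78586×0.00000 = 1.941087 + 0.000000 = 1.941087.
Q̄ = (S₀/π) × [bracket] = (1281/π) × 1.941087 = 791.49 W/m².
— Configuration B (φ=+19.4°):
cos H₀ = −tan(+19.4°) tan(+38.200°) = -0.2771, H₀ = 1.8516 rad.
Bracket: H₀ sin φ sin δ + cos φ cos δ sin H₀ = 1.8516×0.33216×0.61841 + 0.94322×0.78586×0.96084 = 0.380339 + 0.712212 = 1.092551.
Q̄ = (S₀/π) × [bracket] = (1281/π) × 1.092551 = 445.49 W/m².
Ratio Q̄_A / Q̄_B = 791.49 / 445.49 = 1.777.

Q̄_A / Q̄_B ≈ 1.78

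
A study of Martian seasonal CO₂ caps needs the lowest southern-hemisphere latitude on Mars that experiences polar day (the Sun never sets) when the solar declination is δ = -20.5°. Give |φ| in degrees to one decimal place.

|φ| = 69.5°

Polar day requires cos H₀ = −tan φ tan δ ≤ −1, i.e. tan φ tan δ ≥ 1.
The boundary is |tan φ| · |tan δ| = 1, so |φ| = 90° − |δ| = 90° − 20.5° = 69.5° in the southern hemisphere.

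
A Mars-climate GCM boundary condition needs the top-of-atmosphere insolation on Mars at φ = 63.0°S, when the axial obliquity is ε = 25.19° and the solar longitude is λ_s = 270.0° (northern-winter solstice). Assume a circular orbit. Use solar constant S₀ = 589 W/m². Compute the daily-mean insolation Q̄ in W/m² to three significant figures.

Q̄ ≈ 225 W/m²

Solar declination: sin δ = sin ε · sin λ_s = sin 25.19° × sin 270.0° = -0.42562, so δ = -25.190°.
cos H₀ = −tan(-63.0°) tan(-25.190°) = -0.9231, H₀ = 2.7469 rad.
Bracket: H₀ sin φ sin δ + cos φ cos δ sin H₀ = 2.7469×-0.89101×-0.42562 + 0.45399×0.90490×0.38452 = 1.041711 + 0.157967 = 1.199678.
Q̄ = (S₀/π) × [bracket] = (589/π) × 1.199678 = 224.9 W/m².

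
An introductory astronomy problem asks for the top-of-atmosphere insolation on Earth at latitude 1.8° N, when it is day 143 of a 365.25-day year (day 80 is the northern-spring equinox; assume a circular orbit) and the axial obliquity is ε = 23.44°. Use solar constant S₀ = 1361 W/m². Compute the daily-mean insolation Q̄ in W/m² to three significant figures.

Solar longitude: λ_s = 360° × (143 − 80)/365.25 = 62.094°.
sin δ = sin 23.44° × sin 62.094° = 0.35153, so δ = +20.581°.
cos H₀ = −tan(+1.8°) tan(+20.581°) = -0.0118, H₀ = 1.5826 rad.
Bracket: H₀ sin φ sin δ + cos φ cos δ sin H₀ = 1.5826×0.03141×0.35153 + 0.99951×0.93618×0.99993 = 0.017474 + 0.935656 = 0.953130.
Q̄ = (S₀/π) × [bracket] = (1361/π) × 0.953130 = 412.9 W/m².

Q̄ ≈ 413 W/m²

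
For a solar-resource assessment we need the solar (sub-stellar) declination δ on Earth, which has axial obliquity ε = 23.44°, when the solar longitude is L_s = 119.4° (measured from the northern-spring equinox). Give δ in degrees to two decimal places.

δ = +20.28°

sin δ = sin ε · sin L_s = sin 23.44° × sin 119.4° = 0.346559.
δ = arcsin(0.346559) = +20.28°.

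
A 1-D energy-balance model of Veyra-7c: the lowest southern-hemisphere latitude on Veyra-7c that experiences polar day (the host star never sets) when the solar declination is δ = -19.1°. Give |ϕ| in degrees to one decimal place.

|ϕ| = 70.9°

Polar day requires cos h₀ = −tan ϕ tan δ ≤ −1, i.e. tan ϕ tan δ ≥ 1.
The boundary is |tan ϕ| · |tan δ| = 1, so |ϕ| = 90° − |δ| = 90° − 19.1° = 70.9° in the southern hemisphere.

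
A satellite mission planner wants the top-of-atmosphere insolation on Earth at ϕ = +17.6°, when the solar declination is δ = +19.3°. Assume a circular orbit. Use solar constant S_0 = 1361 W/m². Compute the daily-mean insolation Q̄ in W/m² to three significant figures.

cos h₀ = −tan(+17.6°) tan(+19.300°) = -0.1111, h₀ = 1.6821 rad.
Bracket: h₀ sin ϕ sin δ + cos ϕ cos δ sin h₀ = 1.6821×0.30237×0.33051 + 0.95319×0.94380×0.99381 = 0.168103 + 0.894052 = 1.062155.
Q̄ = (S_0/π) × [bracket] = (1361/π) × 1.062155 = 460.1 W/m².

Q̄ ≈ 460 W/m²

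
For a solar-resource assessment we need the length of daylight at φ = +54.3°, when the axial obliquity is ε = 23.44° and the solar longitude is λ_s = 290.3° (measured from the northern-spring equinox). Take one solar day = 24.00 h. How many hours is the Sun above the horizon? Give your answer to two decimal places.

7.46 h

Solar declination: sin δ = sin ε · sin λ_s = sin 23.44° × sin 290.3° = -0.37308, so δ = -21.906°.
cos H₀ = −tan φ · tan δ = −tan(+54.3°) × tan(-21.906°) = 0.5596, so H₀ = 0.9769 rad = 55.97°.
Daylight = 2H₀/(2π) × 24.00 h = (0.9769/π) × 24.00 = 7.46 h.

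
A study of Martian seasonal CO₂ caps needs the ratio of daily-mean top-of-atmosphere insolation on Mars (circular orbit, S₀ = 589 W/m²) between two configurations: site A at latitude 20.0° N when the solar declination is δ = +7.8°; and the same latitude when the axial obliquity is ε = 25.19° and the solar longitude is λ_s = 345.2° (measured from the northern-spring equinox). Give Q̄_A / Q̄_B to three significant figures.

— Configuration A (φ=+20.0°):
cos H₀ = −tan(+20.0°) tan(+7.800°) = -0.0499, H₀ = 1.6207 rad.
Bracket: H₀ sin φ sin δ + cos φ cos δ sin H₀ = 1.6207×0.34202×0.13572 + 0.93969×0.99075×0.99876 = 0.075231 + 0.929843 = 1.005074.
Q̄ = (S₀/π) × [bracket] = (589/π) × 1.005074 = 188.44 W/m².
— Configuration B (φ=+20.0°):
Solar declination: sin δ = sin ε · sin λ_s = sin 25.19° × sin 345.2° = -0.10872, so δ = -6.242°.
cos H₀ = −tan(+20.0°) tan(-6.242°) = 0.0398, H₀ = 1.5310 rad.
Bracket: H₀ sin φ sin δ + cos φ cos δ sin H₀ = 1.5310×0.34202×-0.10872 + 0.93969×0.99407×0.99921 = -0.056929 + 0.933380 = 0.876451.
Q̄ = (S₀/π) × [bracket] = (589/π) × 0.876451 = 164.32 W/m².
Ratio Q̄_A / Q̄_B = 188.44 / 164.32 = 1.147.

Q̄_A / Q̄_B ≈ 1.15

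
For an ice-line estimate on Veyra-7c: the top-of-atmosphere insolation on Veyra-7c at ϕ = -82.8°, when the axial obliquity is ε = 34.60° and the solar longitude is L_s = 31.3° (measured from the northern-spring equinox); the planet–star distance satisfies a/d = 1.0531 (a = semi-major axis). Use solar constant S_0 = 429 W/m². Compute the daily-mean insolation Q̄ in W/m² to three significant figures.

Q̄ ≈ 0.00 W/m²

Solar declination: sin δ = sin ε · sin L_s = sin 34.60° × sin 31.3° = 0.29501, so δ = +17.158°.
cos h₀ = −tan(-82.8°) tan(+17.158°) = 2.4440 ≥ 1 ⇒ polar night, h₀ = 0 and Q̄ = 0.
Inverse-square distance factor (a/d)² = 1.0531² = 1.109020.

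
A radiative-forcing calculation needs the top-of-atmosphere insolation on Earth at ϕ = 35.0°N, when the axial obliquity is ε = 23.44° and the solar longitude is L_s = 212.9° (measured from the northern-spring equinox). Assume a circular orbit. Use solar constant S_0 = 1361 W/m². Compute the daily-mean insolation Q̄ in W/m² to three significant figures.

Solar declination: sin δ = sin ε · sin L_s = sin 23.44° × sin 212.9° = -0.21607, so δ = -12.478°.
cos h₀ = −tan(+35.0°) tan(-12.478°) = 0.1550, h₀ = 1.4152 rad.
Bracket: h₀ sin ϕ sin δ + cos ϕ cos δ sin h₀ = 1.4152×0.57358×-0.21607 + 0.81915×0.97638×0.98792 = -0.175391 + 0.790140 = 0.614749.
Q̄ = (S_0/π) × [bracket] = (1361/π) × 0.614749 = 266.3 W/m².

Q̄ ≈ 266 W/m²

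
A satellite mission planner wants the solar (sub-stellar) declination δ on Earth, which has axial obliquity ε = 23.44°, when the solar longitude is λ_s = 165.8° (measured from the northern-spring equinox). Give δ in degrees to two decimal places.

δ = +5.60°

sin δ = sin ε · sin λ_s = sin 23.44° × sin 165.8° = 0.097580.
δ = arcsin(0.097580) = +5.60°.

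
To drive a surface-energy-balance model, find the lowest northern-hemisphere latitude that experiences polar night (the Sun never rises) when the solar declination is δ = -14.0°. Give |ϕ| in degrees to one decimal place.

|ϕ| = 76.0°

Polar night requires cos h₀ = −tan ϕ tan δ ≥ 1, i.e. tan ϕ tan δ ≤ −1.
The boundary is |tan ϕ| · |tan δ| = 1, so |ϕ| = 90° − |δ| = 90° − 14.0° = 76.0° in the northern hemisphere.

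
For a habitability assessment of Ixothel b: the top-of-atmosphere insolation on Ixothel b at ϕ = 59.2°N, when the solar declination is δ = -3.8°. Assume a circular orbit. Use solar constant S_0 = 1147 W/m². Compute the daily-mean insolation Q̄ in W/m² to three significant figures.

Q̄ ≈ 155 W/m²

cos h₀ = −tan(+59.2°) tan(-3.800°) = 0.1114, h₀ = 1.4591 rad.
Bracket: h₀ sin ϕ sin δ + cos ϕ cos δ sin h₀ = 1.4591×0.85896×-0.06627 + 0.51204×0.99780×0.99377 = -0.083057 + 0.507731 = 0.424674.
Q̄ = (S_0/π) × [bracket] = (1147/π) × 0.424674 = 155.0 W/m².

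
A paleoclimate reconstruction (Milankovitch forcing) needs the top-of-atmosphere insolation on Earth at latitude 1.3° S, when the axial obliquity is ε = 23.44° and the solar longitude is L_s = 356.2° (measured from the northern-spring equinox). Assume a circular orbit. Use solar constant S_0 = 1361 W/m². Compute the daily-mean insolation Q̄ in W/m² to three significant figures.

Solar declination: sin δ = sin ε · sin L_s = sin 23.44° × sin 356.2° = -0.02636, so δ = -1.511°.
cos h₀ = −tan(-1.3°) tan(-1.511°) = -0.0006, h₀ = 1.5714 rad.
Bracket: h₀ sin ϕ sin δ + cos ϕ cos δ sin h₀ = 1.5714×-0.02269×-0.02636 + 0.99974×0.99965×1.00000 = 0.000940 + 0.999390 = 1.000330.
Q̄ = (S_0/π) × [bracket] = (1361/π) × 1.000330 = 433.4 W/m².

Q̄ ≈ 433 W/m²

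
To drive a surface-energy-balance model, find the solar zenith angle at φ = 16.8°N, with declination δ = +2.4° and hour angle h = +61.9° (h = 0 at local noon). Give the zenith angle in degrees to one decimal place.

cos θ_z = sin φ sin δ + cos φ cos δ cos h = 0.012103 + 0.450513 = 0.462616.
θ_z = arccos(0.462616) = 62.4°.

θ_z = 62.4°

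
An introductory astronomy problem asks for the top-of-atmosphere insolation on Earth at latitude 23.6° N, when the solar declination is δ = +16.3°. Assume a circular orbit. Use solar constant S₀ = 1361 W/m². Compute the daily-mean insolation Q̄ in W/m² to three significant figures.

Q̄ ≈ 461 W/m²

cos H₀ = −tan(+23.6°) tan(+16.300°) = -0.1278, H₀ = 1.6989 rad.
Bracket: H₀ sin φ sin δ + cos φ cos δ sin H₀ = 1.6989×0.40035×0.28067 + 0.91636×0.95981×0.99181 = 0.190899 + 0.872328 = 1.063227.
Q̄ = (S₀/π) × [bracket] = (1361/π) × 1.063227 = 460.6 W/m².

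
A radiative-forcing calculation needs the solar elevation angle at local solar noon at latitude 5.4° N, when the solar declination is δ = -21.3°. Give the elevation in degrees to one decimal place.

At local noon the hour angle is zero, so the zenith angle equals |φ − δ| = |+5.4° − (-21.300°)| = 26.700°.
Elevation = 90° − 26.700° = 63.3°.

63.3°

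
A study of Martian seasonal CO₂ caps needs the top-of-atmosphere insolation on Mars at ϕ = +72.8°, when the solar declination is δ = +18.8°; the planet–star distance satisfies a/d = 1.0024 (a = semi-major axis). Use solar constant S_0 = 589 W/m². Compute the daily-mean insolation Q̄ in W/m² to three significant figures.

cos h₀ = −tan(+72.8°) tan(+18.800°) = -1.0997 ≤ −1 ⇒ polar day, h₀ = π.
Bracket: h₀ sin ϕ sin δ + cos ϕ cos δ sin h₀ = 3.1416×0.95528×0.32227 + 0.29571×0.94665×0.00000 = 0.967167 + 0.000000 = 0.967167.
Inverse-square distance factor (a/d)² = 1.0024² = 1.004806.
Q̄ = (S_0/π) × 1.004806 × [bracket] = (589/π) × 1.004806 × 0.967167 = 182.2 W/m².

Q̄ ≈ 182 W/m²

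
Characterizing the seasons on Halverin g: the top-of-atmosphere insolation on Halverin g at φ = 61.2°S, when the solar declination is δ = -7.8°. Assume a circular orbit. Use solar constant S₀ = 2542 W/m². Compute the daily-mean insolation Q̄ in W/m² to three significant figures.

cos H₀ = −tan(-61.2°) tan(-7.800°) = -0.2492, H₀ = 1.8226 rad.
Bracket: H₀ sin φ sin δ + cos φ cos δ sin H₀ = 1.8226×-0.87631×-0.13572 + 0.48175×0.99075×0.96846 = 0.216767 + 0.462240 = 0.679007.
Q̄ = (S₀/π) × [bracket] = (2542/π) × 0.679007 = 549.4 W/m².

Q̄ ≈ 549 W/m²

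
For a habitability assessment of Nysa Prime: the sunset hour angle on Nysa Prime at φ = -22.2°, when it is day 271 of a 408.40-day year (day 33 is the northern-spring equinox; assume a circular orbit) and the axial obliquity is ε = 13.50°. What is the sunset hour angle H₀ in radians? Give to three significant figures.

H₀ = 1.62 rad

Solar longitude: λ_s = 360° × (271 − 33)/408.40 = 209.794°.
sin δ = sin 13.50° × sin 209.794° = -0.11600, so δ = -6.661°.
cos H₀ = −tan φ · tan δ = −tan(-22.2°) × tan(-6.661°) = -0.0477, so H₀ = 1.6185 rad = 92.73°.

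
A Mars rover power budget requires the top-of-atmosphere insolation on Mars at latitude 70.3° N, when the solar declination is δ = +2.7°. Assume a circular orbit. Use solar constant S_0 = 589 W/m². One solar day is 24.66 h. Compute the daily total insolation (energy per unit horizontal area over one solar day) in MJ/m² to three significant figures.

6.81 MJ/m²

cos h₀ = −tan(+70.3°) tan(+2.700°) = -0.1317, h₀ = 1.7029 rad.
Bracket: h₀ sin ϕ sin δ + cos ϕ cos δ sin h₀ = 1.7029×0.94147×0.04711 + 0.33710×0.99889×0.99129 = 0.075528 + 0.333793 = 0.409321.
Q̄ = (S_0/π) × [bracket] = (589/π) × 0.409321 = 76.741 W/m².
Daily total = Q̄ × 24.66 h × 3600 s/h = 76.741 × 24.66 × 3600 / 10⁶ = 6.813 MJ/m².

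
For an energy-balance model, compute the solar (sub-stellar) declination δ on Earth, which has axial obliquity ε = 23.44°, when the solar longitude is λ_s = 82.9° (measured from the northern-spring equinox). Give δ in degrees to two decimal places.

δ = +23.25°

sin δ = sin ε · sin λ_s = sin 23.44° × sin 82.9° = 0.394738.
δ = arcsin(0.394738) = +23.25°.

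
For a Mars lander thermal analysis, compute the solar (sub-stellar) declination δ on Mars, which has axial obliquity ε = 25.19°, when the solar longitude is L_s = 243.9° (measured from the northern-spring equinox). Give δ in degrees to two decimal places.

δ = -22.47°

sin δ = sin ε · sin L_s = sin 25.19° × sin 243.9° = -0.382220.
δ = arcsin(-0.382220) = -22.47°.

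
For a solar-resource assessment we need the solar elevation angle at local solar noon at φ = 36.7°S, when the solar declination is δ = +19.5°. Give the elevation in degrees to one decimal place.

At local noon the hour angle is zero, so the zenith angle equals |φ − δ| = |-36.7° − (+19.500°)| = 56.200°.
Elevation = 90° − 56.200° = 33.8°.

33.8°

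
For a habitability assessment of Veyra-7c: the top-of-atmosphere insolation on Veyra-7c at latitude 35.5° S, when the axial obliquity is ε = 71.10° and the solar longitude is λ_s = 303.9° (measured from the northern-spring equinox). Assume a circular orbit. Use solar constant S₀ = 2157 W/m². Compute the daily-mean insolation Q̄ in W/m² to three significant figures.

Solar declination: sin δ = sin ε · sin λ_s = sin 71.10° × sin 303.9° = -0.78526, so δ = -51.745°.
cos H₀ = −tan(-35.5°) tan(-51.745°) = -0.9046, H₀ = 2.7013 rad.
Bracket: H₀ sin φ sin δ + cos φ cos δ sin H₀ = 2.7013×-0.58070×-0.78526 + 0.81412×0.61916×0.42617 = 1.231794 + 0.214820 = 1.446614.
Q̄ = (S₀/π) × [bracket] = (2157/π) × 1.446614 = 993.2 W/m².

Q̄ ≈ 993 W/m²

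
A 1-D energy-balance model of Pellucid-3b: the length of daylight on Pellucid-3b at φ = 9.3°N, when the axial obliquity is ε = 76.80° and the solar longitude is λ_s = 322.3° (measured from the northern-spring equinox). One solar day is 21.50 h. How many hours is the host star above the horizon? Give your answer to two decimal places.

9.92 h

Solar declination: sin δ = sin ε · sin λ_s = sin 76.80° × sin 322.3° = -0.59537, so δ = -36.539°.
cos H₀ = −tan φ · tan δ = −tan(+9.3°) × tan(-36.539°) = 0.1213, so H₀ = 1.4492 rad = 83.03°.
Daylight = 2H₀/(2π) × 21.50 h = (1.4492/π) × 21.50 = 9.92 h.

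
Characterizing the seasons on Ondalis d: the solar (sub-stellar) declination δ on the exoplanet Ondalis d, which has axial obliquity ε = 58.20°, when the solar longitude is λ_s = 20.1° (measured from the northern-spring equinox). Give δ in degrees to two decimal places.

δ = +16.98°

sin δ = sin ε · sin λ_s = sin 58.20° × sin 20.1° = 0.292074.
δ = arcsin(0.292074) = +16.98°.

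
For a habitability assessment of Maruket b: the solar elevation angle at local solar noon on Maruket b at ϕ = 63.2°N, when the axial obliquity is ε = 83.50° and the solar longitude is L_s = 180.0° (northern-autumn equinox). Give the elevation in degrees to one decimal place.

26.8°

Solar declination: sin δ = sin ε · sin L_s = sin 83.50° × sin 180.0° = 0.00000, so δ = +0.000°.
At local noon the hour angle is zero, so the zenith angle equals |ϕ − δ| = |+63.2° − (+0.000°)| = 63.200°.
Elevation = 90° − 63.200° = 26.8°.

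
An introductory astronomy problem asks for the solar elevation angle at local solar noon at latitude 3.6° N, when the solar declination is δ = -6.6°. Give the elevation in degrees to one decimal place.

At local noon the hour angle is zero, so the zenith angle equals |φ − δ| = |+3.6° − (-6.600°)| = 10.200°.
Elevation = 90° − 10.200° = 79.8°.

79.8°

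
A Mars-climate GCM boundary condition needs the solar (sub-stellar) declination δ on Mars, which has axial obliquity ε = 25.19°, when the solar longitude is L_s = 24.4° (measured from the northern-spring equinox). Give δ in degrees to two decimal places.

sin δ = sin ε · sin L_s = sin 25.19° × sin 24.4° = 0.175826.
δ = arcsin(0.175826) = +10.13°.

δ = +10.13°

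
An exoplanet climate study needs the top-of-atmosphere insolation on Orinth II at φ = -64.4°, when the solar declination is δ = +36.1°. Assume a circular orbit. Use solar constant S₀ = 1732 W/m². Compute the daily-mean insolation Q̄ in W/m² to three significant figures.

Q̄ ≈ 0.00 W/m²

cos H₀ = −tan(-64.4°) tan(+36.100°) = 1.5220 ≥ 1 ⇒ polar night, H₀ = 0 and Q̄ = 0.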